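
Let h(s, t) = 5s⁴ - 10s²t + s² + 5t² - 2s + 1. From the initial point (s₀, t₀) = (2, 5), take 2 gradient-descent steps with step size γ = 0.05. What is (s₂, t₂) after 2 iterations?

(-38.159, 9.855)

∇h = (20s³ - 20st + 2s - 2, -10s² + 10t)
Step 1: at (2, 5), ∇h = (-38, 10) → (2, 5) − 0.05·(-38, 10) = (3.9, 4.5)
Step 2: at (3.9, 4.5), ∇h = (841.18, -107.1) → (3.9, 4.5) − 0.05·(841.18, -107.1) = (-38.159, 9.855)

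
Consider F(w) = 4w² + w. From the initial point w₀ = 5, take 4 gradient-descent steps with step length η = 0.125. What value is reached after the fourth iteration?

-0.125

F′(w) = 8w + 1
w₁ = 5 − 0.125·41 = -0.125
w₂ = -0.125 − 0.125·0 = -0.125
w₃ = -0.125 − 0.125·0 = -0.125
w₄ = -0.125 − 0.125·0 = -0.125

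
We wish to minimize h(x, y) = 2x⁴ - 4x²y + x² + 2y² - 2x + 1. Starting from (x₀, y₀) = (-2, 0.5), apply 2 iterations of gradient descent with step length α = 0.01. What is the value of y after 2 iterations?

0.690576

∇h = (8x³ - 8xy + 2x - 2, -4x² + 4y)
(x₁, y₁) = (-2, 0.5) − 0.01·(-62, -14) = (-1.38, 0.64)
(x₂, y₂) = (-1.38, 0.64) − 0.01·(-18.718976, -5.0576) = (-1.19281024, 0.690576)
y = 0.690576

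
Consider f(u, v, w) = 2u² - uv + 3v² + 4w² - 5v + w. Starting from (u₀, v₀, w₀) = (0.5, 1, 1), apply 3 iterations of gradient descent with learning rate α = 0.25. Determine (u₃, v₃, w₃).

∇f = (4u - v, -u + 6v - 5, 8w + 1)
Step 1: at (0.5, 1, 1), ∇f = (1, 0.5, 9) → (0.5, 1, 1) − 0.25·(1, 0.5, 9) = (0.25, 0.875, -1.25)
Step 2: at (0.25, 0.875, -1.25), ∇f = (0.125, 0, -9) → (0.25, 0.875, -1.25) − 0.25·(0.125, 0, -9) = (0.21875, 0.875, 1)
Step 3: at (0.21875, 0.875, 1), ∇f = (0, 0.03125, 9) → (0.21875, 0.875, 1) − 0.25·(0, 0.03125, 9) = (0.21875, 0.8671875, -1.25)

(0.21875, 0.8671875, -1.25)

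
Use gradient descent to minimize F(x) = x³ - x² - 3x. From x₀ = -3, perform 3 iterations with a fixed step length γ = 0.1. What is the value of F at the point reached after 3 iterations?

F′(x) = 3x² - 2x - 3
Step 1: F′(-3) = 30; x₁ = -3 − 0.1·30 = -6
Step 2: F′(-6) = 117; x₂ = -6 − 0.1·117 = -17.7
Step 3: F′(-17.7) = 972.27; x₃ = -17.7 − 0.1·972.27 = -114.927
F(-114.927) = -1530843.997444983

-1530843.997444983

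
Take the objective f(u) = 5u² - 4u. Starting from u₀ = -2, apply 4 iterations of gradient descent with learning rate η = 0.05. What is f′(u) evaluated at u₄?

f′(u) = 10u - 4
u₁ = -2 − 0.05·(-24) = -0.8
u₂ = -0.8 − 0.05·(-12) = -0.2
u₃ = -0.2 − 0.05·(-6) = 0.1
u₄ = 0.1 − 0.05·(-3) = 0.25
f′(u) at (0.25) = -1.5

-1.5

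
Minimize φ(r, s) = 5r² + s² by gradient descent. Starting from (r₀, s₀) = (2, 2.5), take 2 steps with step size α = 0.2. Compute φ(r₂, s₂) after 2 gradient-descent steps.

20.81

∇φ = (10r, 2s)
(r₁, s₁) = (2, 2.5) − 0.2·(20, 5) = (-2, 1.5)
(r₂, s₂) = (-2, 1.5) − 0.2·(-20, 3) = (2, 0.9)
φ(2, 0.9) = 20.81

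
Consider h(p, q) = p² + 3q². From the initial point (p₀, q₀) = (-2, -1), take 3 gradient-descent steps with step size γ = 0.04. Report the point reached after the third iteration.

(-1.557376, -0.438976)

∇h = (2p, 6q)
(p₁, q₁) = (-2, -1) − 0.04·(-4, -6) = (-1.84, -0.76)
(p₂, q₂) = (-1.84, -0.76) − 0.04·(-3.68, -4.56) = (-1.6928, -0.5776)
(p₃, q₃) = (-1.6928, -0.5776) − 0.04·(-3.3856, -3.4656) = (-1.557376, -0.438976)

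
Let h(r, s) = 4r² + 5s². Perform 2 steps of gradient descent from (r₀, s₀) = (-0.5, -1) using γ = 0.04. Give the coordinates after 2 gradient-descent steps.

∇h = (8r, 10s)
(r₁, s₁) = (-0.5, -1) − 0.04·(-4, -10) = (-0.34, -0.6)
(r₂, s₂) = (-0.34, -0.6) − 0.04·(-2.72, -6) = (-0.2312, -0.36)

(-0.2312, -0.36)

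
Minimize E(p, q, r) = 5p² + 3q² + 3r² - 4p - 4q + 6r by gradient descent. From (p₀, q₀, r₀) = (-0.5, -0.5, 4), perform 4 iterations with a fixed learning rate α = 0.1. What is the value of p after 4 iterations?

0.4

∇E = (10p - 4, 6q - 4, 6r + 6)
(p₁, q₁, r₁) = (-0.5, -0.5, 4) − 0.1·(-9, -7, 30) = (0.4, 0.2, 1)
(p₂, q₂, r₂) = (0.4, 0.2, 1) − 0.1·(0, -2.8, 12) = (0.4, 0.48, -0.2)
(p₃, q₃, r₃) = (0.4, 0.48, -0.2) − 0.1·(0, -1.12, 4.8) = (0.4, 0.592, -0.68)
(p₄, q₄, r₄) = (0.4, 0.592, -0.68) − 0.1·(0, -0.448, 1.92) = (0.4, 0.6368, -0.872)
p = 0.4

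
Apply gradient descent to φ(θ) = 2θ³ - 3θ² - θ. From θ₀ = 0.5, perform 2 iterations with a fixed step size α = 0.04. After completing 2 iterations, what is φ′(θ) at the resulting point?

-2.26572544

φ′(θ) = 6θ² - 6θ - 1
θ₁ = 0.5 − 0.04·(-2.5) = 0.6
θ₂ = 0.6 − 0.04·(-2.44) = 0.6976
φ′(θ) at (0.6976) = -2.26572544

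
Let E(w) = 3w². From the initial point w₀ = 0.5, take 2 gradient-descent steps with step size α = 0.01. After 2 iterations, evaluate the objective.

0.58556172

E′(w) = 6w
Step 1: E′(0.5) = 3; w₁ = 0.5 − 0.01·3 = 0.47
Step 2: E′(0.47) = 2.82; w₂ = 0.47 − 0.01·2.82 = 0.4418
E(0.4418) = 0.58556172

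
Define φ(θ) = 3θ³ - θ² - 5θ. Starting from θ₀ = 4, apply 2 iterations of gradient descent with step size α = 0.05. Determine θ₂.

-5.481125

φ′(θ) = 9θ² - 2θ - 5
Step 1: φ′(4) = 131; θ₁ = 4 − 0.05·131 = -2.55
Step 2: φ′(-2.55) = 58.6225; θ₂ = -2.55 − 0.05·58.6225 = -5.481125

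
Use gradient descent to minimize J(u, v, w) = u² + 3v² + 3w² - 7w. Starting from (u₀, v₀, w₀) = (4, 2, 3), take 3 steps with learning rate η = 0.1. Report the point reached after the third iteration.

∇J = (2u, 6v, 6w - 7)
Step 1: at (4, 2, 3), ∇J = (8, 12, 11) → (4, 2, 3) − 0.1·(8, 12, 11) = (3.2, 0.8, 1.9)
Step 2: at (3.2, 0.8, 1.9), ∇J = (6.4, 4.8, 4.4) → (3.2, 0.8, 1.9) − 0.1·(6.4, 4.8, 4.4) = (2.56, 0.32, 1.46)
Step 3: at (2.56, 0.32, 1.46), ∇J = (5.12, 1.92, 1.76) → (2.56, 0.32, 1.46) − 0.1·(5.12, 1.92, 1.76) = (2.048, 0.128, 1.284)

(2.048, 0.128, 1.284)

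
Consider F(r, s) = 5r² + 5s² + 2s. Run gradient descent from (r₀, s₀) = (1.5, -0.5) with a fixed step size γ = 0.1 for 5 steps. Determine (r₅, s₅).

∇F = (10r, 10s + 2)
(r₁, s₁) = (1.5, -0.5) − 0.1·(15, -3) = (0, -0.2)
(r₂, s₂) = (0, -0.2) − 0.1·(0, 0) = (0, -0.2)
(r₃, s₃) = (0, -0.2) − 0.1·(0, 0) = (0, -0.2)
(r₄, s₄) = (0, -0.2) − 0.1·(0, 0) = (0, -0.2)
(r₅, s₅) = (0, -0.2) − 0.1·(0, 0) = (0, -0.2)

(0, -0.2)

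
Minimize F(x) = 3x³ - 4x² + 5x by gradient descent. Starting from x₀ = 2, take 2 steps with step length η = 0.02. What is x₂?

1.235

F′(x) = 9x² - 8x + 5
x₁ = 2 − 0.02·25 = 1.5
x₂ = 1.5 − 0.02·13.25 = 1.235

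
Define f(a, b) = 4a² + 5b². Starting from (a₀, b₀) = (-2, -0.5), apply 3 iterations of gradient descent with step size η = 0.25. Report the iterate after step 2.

(-2, -1.125)

∇f = (8a, 10b)
Step 1: at (-2, -0.5), ∇f = (-16, -5) → (-2, -0.5) − 0.25·(-16, -5) = (2, 0.75)
Step 2: at (2, 0.75), ∇f = (16, 7.5) → (2, 0.75) − 0.25·(16, 7.5) = (-2, -1.125)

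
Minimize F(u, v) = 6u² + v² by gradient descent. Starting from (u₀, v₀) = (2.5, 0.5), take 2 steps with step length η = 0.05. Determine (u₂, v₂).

∇F = (12u, 2v)
(u₁, v₁) = (2.5, 0.5) − 0.05·(30, 1) = (1, 0.45)
(u₂, v₂) = (1, 0.45) − 0.05·(12, 0.9) = (0.4, 0.405)

(0.4, 0.405)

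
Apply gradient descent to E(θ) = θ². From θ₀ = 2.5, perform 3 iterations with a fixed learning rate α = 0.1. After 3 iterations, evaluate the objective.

E′(θ) = 2θ
θ₁ = 2.5 − 0.1·5 = 2
θ₂ = 2 − 0.1·4 = 1.6
θ₃ = 1.6 − 0.1·3.2 = 1.28
E(1.28) = 1.6384

1.6384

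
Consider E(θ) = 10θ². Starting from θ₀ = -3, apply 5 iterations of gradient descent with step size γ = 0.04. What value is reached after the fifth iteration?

E′(θ) = 20θ
Step 1: E′(-3) = -60; θ₁ = -3 − 0.04·(-60) = -0.6
Step 2: E′(-0.6) = -12; θ₂ = -0.6 − 0.04·(-12) = -0.12
Step 3: E′(-0.12) = -2.4; θ₃ = -0.12 − 0.04·(-2.4) = -0.024
Step 4: E′(-0.024) = -0.48; θ₄ = -0.024 − 0.04·(-0.48) = -0.0048
Step 5: E′(-0.0048) = -0.096; θ₅ = -0.0048 − 0.04·(-0.096) = -0.00096

-0.00096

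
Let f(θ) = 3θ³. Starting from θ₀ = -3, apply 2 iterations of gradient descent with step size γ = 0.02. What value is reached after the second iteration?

-8.461992

f′(θ) = 9θ²
θ₁ = -3 − 0.02·81 = -4.62
θ₂ = -4.62 − 0.02·192.0996 = -8.461992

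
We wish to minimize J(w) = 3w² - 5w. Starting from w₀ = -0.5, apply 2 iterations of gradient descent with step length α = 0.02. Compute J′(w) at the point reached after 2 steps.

J′(w) = 6w - 5
w₁ = -0.5 − 0.02·(-8) = -0.34
w₂ = -0.34 − 0.02·(-7.04) = -0.1992
J′(w) at (-0.1992) = -6.1952

-6.1952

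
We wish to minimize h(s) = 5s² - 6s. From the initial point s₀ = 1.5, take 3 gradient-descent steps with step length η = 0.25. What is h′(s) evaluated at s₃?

-30.375

h′(s) = 10s - 6
s₁ = 1.5 − 0.25·9 = -0.75
s₂ = -0.75 − 0.25·(-13.5) = 2.625
s₃ = 2.625 − 0.25·20.25 = -2.4375
h′(s) at (-2.4375) = -30.375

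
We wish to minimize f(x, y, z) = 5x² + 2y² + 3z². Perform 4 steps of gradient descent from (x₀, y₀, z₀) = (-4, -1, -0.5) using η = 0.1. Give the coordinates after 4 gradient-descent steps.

(0, -0.1296, -0.0128)

∇f = (10x, 4y, 6z)
Step 1: at (-4, -1, -0.5), ∇f = (-40, -4, -3) → (-4, -1, -0.5) − 0.1·(-40, -4, -3) = (0, -0.6, -0.2)
Step 2: at (0, -0.6, -0.2), ∇f = (0, -2.4, -1.2) → (0, -0.6, -0.2) − 0.1·(0, -2.4, -1.2) = (0, -0.36, -0.08)
Step 3: at (0, -0.36, -0.08), ∇f = (0, -1.44, -0.48) → (0, -0.36, -0.08) − 0.1·(0, -1.44, -0.48) = (0, -0.216, -0.032)
Step 4: at (0, -0.216, -0.032), ∇f = (0, -0.864, -0.192) → (0, -0.216, -0.032) − 0.1·(0, -0.864, -0.192) = (0, -0.1296, -0.0128)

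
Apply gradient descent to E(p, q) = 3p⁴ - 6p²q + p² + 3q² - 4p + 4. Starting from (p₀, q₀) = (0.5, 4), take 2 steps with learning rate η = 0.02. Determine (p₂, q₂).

∇E = (12p³ - 12pq + 2p - 4, -6p² + 6q)
Step 1: at (0.5, 4), ∇E = (-25.5, 22.5) → (0.5, 4) − 0.02·(-25.5, 22.5) = (1.01, 3.55)
Step 2: at (1.01, 3.55), ∇E = (-32.642388, 15.1794) → (1.01, 3.55) − 0.02·(-32.642388, 15.1794) = (1.66284776, 3.246412)

(1.66284776, 3.246412)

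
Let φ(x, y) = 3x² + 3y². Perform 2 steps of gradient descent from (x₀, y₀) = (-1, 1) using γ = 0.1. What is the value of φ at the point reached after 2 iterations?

∇φ = (6x, 6y)
(x₁, y₁) = (-1, 1) − 0.1·(-6, 6) = (-0.4, 0.4)
(x₂, y₂) = (-0.4, 0.4) − 0.1·(-2.4, 2.4) = (-0.16, 0.16)
φ(-0.16, 0.16) = 0.1536

0.1536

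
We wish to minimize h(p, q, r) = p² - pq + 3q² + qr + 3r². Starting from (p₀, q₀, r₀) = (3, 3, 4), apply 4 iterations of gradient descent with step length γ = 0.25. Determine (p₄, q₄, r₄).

(0.1015625, 1.25, 1.0546875)

∇h = (2p - q, -p + 6q + r, q + 6r)
(p₁, q₁, r₁) = (3, 3, 4) − 0.25·(3, 19, 27) = (2.25, -1.75, -2.75)
(p₂, q₂, r₂) = (2.25, -1.75, -2.75) − 0.25·(6.25, -15.5, -18.25) = (0.6875, 2.125, 1.8125)
(p₃, q₃, r₃) = (0.6875, 2.125, 1.8125) − 0.25·(-0.75, 13.875, 13) = (0.875, -1.34375, -1.4375)
(p₄, q₄, r₄) = (0.875, -1.34375, -1.4375) − 0.25·(3.09375, -10.375, -9.96875) = (0.1015625, 1.25, 1.0546875)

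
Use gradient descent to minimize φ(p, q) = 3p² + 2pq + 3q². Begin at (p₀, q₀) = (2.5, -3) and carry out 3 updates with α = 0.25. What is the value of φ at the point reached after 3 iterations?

0.5

∇φ = (6p + 2q, 2p + 6q)
Step 1: at (2.5, -3), ∇φ = (9, -13) → (2.5, -3) − 0.25·(9, -13) = (0.25, 0.25)
Step 2: at (0.25, 0.25), ∇φ = (2, 2) → (0.25, 0.25) − 0.25·(2, 2) = (-0.25, -0.25)
Step 3: at (-0.25, -0.25), ∇φ = (-2, -2) → (-0.25, -0.25) − 0.25·(-2, -2) = (0.25, 0.25)
φ(0.25, 0.25) = 0.5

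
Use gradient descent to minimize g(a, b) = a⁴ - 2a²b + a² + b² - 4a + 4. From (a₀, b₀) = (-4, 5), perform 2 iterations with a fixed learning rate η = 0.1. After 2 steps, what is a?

∇g = (4a³ - 4ab + 2a - 4, -2a² + 2b)
Step 1: at (-4, 5), ∇g = (-188, -22) → (-4, 5) − 0.1·(-188, -22) = (14.8, 7.2)
Step 2: at (14.8, 7.2), ∇g = (12566.528, -423.68) → (14.8, 7.2) − 0.1·(12566.528, -423.68) = (-1241.8528, 49.568)
a = -1241.8528

-1241.8528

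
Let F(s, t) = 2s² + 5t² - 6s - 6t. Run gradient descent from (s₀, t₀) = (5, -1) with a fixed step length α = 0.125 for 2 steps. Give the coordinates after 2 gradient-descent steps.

∇F = (4s - 6, 10t - 6)
Step 1: at (5, -1), ∇F = (14, -16) → (5, -1) − 0.125·(14, -16) = (3.25, 1)
Step 2: at (3.25, 1), ∇F = (7, 4) → (3.25, 1) − 0.125·(7, 4) = (2.375, 0.5)

(2.375, 0.5)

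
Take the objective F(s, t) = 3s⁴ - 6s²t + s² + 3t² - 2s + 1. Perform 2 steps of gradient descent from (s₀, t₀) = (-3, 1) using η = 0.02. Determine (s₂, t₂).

(-1.75853312, 2.747968)

∇F = (12s³ - 12st + 2s - 2, -6s² + 6t)
(s₁, t₁) = (-3, 1) − 0.02·(-296, -48) = (2.92, 1.96)
(s₂, t₂) = (2.92, 1.96) − 0.02·(233.926656, -39.3984) = (-1.75853312, 2.747968)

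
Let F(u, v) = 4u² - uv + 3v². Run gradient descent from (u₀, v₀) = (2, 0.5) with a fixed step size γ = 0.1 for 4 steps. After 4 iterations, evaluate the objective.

0.0060690075

∇F = (8u - v, -u + 6v)
Step 1: at (2, 0.5), ∇F = (15.5, 1) → (2, 0.5) − 0.1·(15.5, 1) = (0.45, 0.4)
Step 2: at (0.45, 0.4), ∇F = (3.2, 1.95) → (0.45, 0.4) − 0.1·(3.2, 1.95) = (0.13, 0.205)
Step 3: at (0.13, 0.205), ∇F = (0.835, 1.1) → (0.13, 0.205) − 0.1·(0.835, 1.1) = (0.0465, 0.095)
Step 4: at (0.0465, 0.095), ∇F = (0.277, 0.5235) → (0.0465, 0.095) − 0.1·(0.277, 0.5235) = (0.0188, 0.04265)
F(0.0188, 0.04265) = 0.0060690075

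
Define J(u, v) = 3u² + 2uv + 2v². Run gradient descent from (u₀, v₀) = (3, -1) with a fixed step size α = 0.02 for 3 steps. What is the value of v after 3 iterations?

-1.07488

∇J = (6u + 2v, 2u + 4v)
(u₁, v₁) = (3, -1) − 0.02·(16, 2) = (2.68, -1.04)
(u₂, v₂) = (2.68, -1.04) − 0.02·(14, 1.2) = (2.4, -1.064)
(u₃, v₃) = (2.4, -1.064) − 0.02·(12.272, 0.544) = (2.15456, -1.07488)
v = -1.07488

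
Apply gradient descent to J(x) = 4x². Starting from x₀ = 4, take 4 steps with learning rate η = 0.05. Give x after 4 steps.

J′(x) = 8x
x₁ = 4 − 0.05·32 = 2.4
x₂ = 2.4 − 0.05·19.2 = 1.44
x₃ = 1.44 − 0.05·11.52 = 0.864
x₄ = 0.864 − 0.05·6.912 = 0.5184

0.5184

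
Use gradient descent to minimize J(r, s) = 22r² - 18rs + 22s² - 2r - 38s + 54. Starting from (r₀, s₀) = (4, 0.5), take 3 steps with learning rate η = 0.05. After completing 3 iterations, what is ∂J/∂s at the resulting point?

1170.477

∇J = (44r - 18s - 2, -18r + 44s - 38)
Step 1: at (4, 0.5), ∇J = (165, -88) → (4, 0.5) − 0.05·(165, -88) = (-4.25, 4.9)
Step 2: at (-4.25, 4.9), ∇J = (-277.2, 254.1) → (-4.25, 4.9) − 0.05·(-277.2, 254.1) = (9.61, -7.805)
Step 3: at (9.61, -7.805), ∇J = (561.33, -554.4) → (9.61, -7.805) − 0.05·(561.33, -554.4) = (-18.4565, 19.915)
∂J/∂s at (-18.4565, 19.915) = 1170.477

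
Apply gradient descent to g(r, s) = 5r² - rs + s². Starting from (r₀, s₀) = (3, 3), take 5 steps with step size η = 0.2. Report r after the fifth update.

-2.88768

∇g = (10r - s, -r + 2s)
Step 1: at (3, 3), ∇g = (27, 3) → (3, 3) − 0.2·(27, 3) = (-2.4, 2.4)
Step 2: at (-2.4, 2.4), ∇g = (-26.4, 7.2) → (-2.4, 2.4) − 0.2·(-26.4, 7.2) = (2.88, 0.96)
Step 3: at (2.88, 0.96), ∇g = (27.84, -0.96) → (2.88, 0.96) − 0.2·(27.84, -0.96) = (-2.688, 1.152)
Step 4: at (-2.688, 1.152), ∇g = (-28.032, 4.992) → (-2.688, 1.152) − 0.2·(-28.032, 4.992) = (2.9184, 0.1536)
Step 5: at (2.9184, 0.1536), ∇g = (29.0304, -2.6112) → (2.9184, 0.1536) − 0.2·(29.0304, -2.6112) = (-2.88768, 0.67584)
r = -2.88768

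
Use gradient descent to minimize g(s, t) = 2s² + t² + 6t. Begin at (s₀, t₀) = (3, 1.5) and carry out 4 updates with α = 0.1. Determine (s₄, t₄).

(0.3888, -1.1568)

∇g = (4s, 2t + 6)
(s₁, t₁) = (3, 1.5) − 0.1·(12, 9) = (1.8, 0.6)
(s₂, t₂) = (1.8, 0.6) − 0.1·(7.2, 7.2) = (1.08, -0.12)
(s₃, t₃) = (1.08, -0.12) − 0.1·(4.32, 5.76) = (0.648, -0.696)
(s₄, t₄) = (0.648, -0.696) − 0.1·(2.592, 4.608) = (0.3888, -1.1568)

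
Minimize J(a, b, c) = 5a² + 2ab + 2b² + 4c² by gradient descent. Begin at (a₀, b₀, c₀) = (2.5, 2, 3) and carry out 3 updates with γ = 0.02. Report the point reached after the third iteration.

(1.11216, 1.343424, 1.778112)

∇J = (10a + 2b, 2a + 4b, 8c)
(a₁, b₁, c₁) = (2.5, 2, 3) − 0.02·(29, 13, 24) = (1.92, 1.74, 2.52)
(a₂, b₂, c₂) = (1.92, 1.74, 2.52) − 0.02·(22.68, 10.8, 20.16) = (1.4664, 1.524, 2.1168)
(a₃, b₃, c₃) = (1.4664, 1.524, 2.1168) − 0.02·(17.712, 9.0288, 16.9344) = (1.11216, 1.343424, 1.778112)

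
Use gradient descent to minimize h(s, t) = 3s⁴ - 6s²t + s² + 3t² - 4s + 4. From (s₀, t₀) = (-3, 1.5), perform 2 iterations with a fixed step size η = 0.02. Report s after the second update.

-0.14464

∇h = (12s³ - 12st + 2s - 4, -6s² + 6t)
(s₁, t₁) = (-3, 1.5) − 0.02·(-280, -45) = (2.6, 2.4)
(s₂, t₂) = (2.6, 2.4) − 0.02·(137.232, -26.16) = (-0.14464, 2.9232)
s = -0.14464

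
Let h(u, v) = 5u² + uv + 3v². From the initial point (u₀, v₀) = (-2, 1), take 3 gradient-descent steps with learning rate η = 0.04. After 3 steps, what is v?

0.553984

∇h = (10u + v, u + 6v)
Step 1: at (-2, 1), ∇h = (-19, 4) → (-2, 1) − 0.04·(-19, 4) = (-1.24, 0.84)
Step 2: at (-1.24, 0.84), ∇h = (-11.56, 3.8) → (-1.24, 0.84) − 0.04·(-11.56, 3.8) = (-0.7776, 0.688)
Step 3: at (-0.7776, 0.688), ∇h = (-7.088, 3.3504) → (-0.7776, 0.688) − 0.04·(-7.088, 3.3504) = (-0.49408, 0.553984)
v = 0.553984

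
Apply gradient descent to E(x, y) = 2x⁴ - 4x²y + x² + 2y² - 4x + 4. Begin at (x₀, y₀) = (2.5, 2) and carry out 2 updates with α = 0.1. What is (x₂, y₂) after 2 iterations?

∇E = (8x³ - 8xy + 2x - 4, -4x² + 4y)
(x₁, y₁) = (2.5, 2) − 0.1·(86, -17) = (-6.1, 3.7)
(x₂, y₂) = (-6.1, 3.7) − 0.1·(-1651.488, -134.04) = (159.0488, 17.104)

(159.0488, 17.104)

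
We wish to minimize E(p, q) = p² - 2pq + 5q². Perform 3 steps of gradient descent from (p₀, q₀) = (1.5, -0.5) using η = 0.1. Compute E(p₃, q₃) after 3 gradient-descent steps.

∇E = (2p - 2q, -2p + 10q)
(p₁, q₁) = (1.5, -0.5) − 0.1·(4, -8) = (1.1, 0.3)
(p₂, q₂) = (1.1, 0.3) − 0.1·(1.6, 0.8) = (0.94, 0.22)
(p₃, q₃) = (0.94, 0.22) − 0.1·(1.44, 0.32) = (0.796, 0.188)
E(0.796, 0.188) = 0.51104

0.51104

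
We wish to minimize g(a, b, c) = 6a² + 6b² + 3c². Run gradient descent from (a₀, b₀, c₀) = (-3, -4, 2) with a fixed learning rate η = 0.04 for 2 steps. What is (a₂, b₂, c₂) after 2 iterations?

(-0.8112, -1.0816, 1.1552)

∇g = (12a, 12b, 6c)
(a₁, b₁, c₁) = (-3, -4, 2) − 0.04·(-36, -48, 12) = (-1.56, -2.08, 1.52)
(a₂, b₂, c₂) = (-1.56, -2.08, 1.52) − 0.04·(-18.72, -24.96, 9.12) = (-0.8112, -1.0816, 1.1552)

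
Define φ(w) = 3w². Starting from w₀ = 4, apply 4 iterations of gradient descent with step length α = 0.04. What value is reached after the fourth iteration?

φ′(w) = 6w
Step 1: φ′(4) = 24; w₁ = 4 − 0.04·24 = 3.04
Step 2: φ′(3.04) = 18.24; w₂ = 3.04 − 0.04·18.24 = 2.3104
Step 3: φ′(2.3104) = 13.8624; w₃ = 2.3104 − 0.04·13.8624 = 1.755904
Step 4: φ′(1.755904) = 10.535424; w₄ = 1.755904 − 0.04·10.535424 = 1.33448704

1.33448704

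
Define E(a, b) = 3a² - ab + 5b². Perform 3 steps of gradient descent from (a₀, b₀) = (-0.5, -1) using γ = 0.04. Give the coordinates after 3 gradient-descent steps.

∇E = (6a - b, -a + 10b)
(a₁, b₁) = (-0.5, -1) − 0.04·(-2, -9.5) = (-0.42, -0.62)
(a₂, b₂) = (-0.42, -0.62) − 0.04·(-1.9, -5.78) = (-0.344, -0.3888)
(a₃, b₃) = (-0.344, -0.3888) − 0.04·(-1.6752, -3.544) = (-0.276992, -0.24704)

(-0.276992, -0.24704)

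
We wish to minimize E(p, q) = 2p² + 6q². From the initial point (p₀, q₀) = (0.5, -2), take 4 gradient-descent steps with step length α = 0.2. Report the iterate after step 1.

(0.1, 2.8)

∇E = (4p, 12q)
Step 1: at (0.5, -2), ∇E = (2, -24) → (0.5, -2) − 0.2·(2, -24) = (0.1, 2.8)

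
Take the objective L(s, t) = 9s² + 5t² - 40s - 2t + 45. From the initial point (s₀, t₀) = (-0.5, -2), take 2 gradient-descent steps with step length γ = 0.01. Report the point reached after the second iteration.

∇L = (18s - 40, 10t - 2)
(s₁, t₁) = (-0.5, -2) − 0.01·(-49, -22) = (-0.01, -1.78)
(s₂, t₂) = (-0.01, -1.78) − 0.01·(-40.18, -19.8) = (0.3918, -1.582)

(0.3918, -1.582)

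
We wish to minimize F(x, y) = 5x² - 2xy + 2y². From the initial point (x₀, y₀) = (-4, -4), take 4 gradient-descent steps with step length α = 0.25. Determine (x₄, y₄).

(-19, 5.75)

∇F = (10x - 2y, -2x + 4y)
(x₁, y₁) = (-4, -4) − 0.25·(-32, -8) = (4, -2)
(x₂, y₂) = (4, -2) − 0.25·(44, -16) = (-7, 2)
(x₃, y₃) = (-7, 2) − 0.25·(-74, 22) = (11.5, -3.5)
(x₄, y₄) = (11.5, -3.5) − 0.25·(122, -37) = (-19, 5.75)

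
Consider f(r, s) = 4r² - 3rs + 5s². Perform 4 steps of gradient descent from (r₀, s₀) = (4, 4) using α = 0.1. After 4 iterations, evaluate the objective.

∇f = (8r - 3s, -3r + 10s)
(r₁, s₁) = (4, 4) − 0.1·(20, 28) = (2, 1.2)
(r₂, s₂) = (2, 1.2) − 0.1·(12.4, 6) = (0.76, 0.6)
(r₃, s₃) = (0.76, 0.6) − 0.1·(4.28, 3.72) = (0.332, 0.228)
(r₄, s₄) = (0.332, 0.228) − 0.1·(1.972, 1.284) = (0.1348, 0.0996)
f(0.1348, 0.0996) = 0.08200672

0.08200672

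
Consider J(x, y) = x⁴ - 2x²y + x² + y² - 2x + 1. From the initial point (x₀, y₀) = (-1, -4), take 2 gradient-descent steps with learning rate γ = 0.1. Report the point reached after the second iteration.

(-1.4576, -2.008)

∇J = (4x³ - 4xy + 2x - 2, -2x² + 2y)
Step 1: at (-1, -4), ∇J = (-24, -10) → (-1, -4) − 0.1·(-24, -10) = (1.4, -3)
Step 2: at (1.4, -3), ∇J = (28.576, -9.92) → (1.4, -3) − 0.1·(28.576, -9.92) = (-1.4576, -2.008)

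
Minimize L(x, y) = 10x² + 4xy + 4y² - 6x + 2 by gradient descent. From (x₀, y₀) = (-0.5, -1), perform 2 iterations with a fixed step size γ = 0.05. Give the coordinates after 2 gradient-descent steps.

∇L = (20x + 4y - 6, 4x + 8y)
(x₁, y₁) = (-0.5, -1) − 0.05·(-20, -10) = (0.5, -0.5)
(x₂, y₂) = (0.5, -0.5) − 0.05·(2, -2) = (0.4, -0.4)

(0.4, -0.4)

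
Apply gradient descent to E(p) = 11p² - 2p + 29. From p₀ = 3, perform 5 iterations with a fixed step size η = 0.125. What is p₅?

E′(p) = 22p - 2
p₁ = 3 − 0.125·64 = -5
p₂ = -5 − 0.125·(-112) = 9
p₃ = 9 − 0.125·196 = -15.5
p₄ = -15.5 − 0.125·(-343) = 27.375
p₅ = 27.375 − 0.125·600.25 = -47.65625

-47.65625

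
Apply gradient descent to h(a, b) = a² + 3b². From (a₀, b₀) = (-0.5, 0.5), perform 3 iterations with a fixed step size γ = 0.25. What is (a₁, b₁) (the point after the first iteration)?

(-0.25, -0.25)

∇h = (2a, 6b)
(a₁, b₁) = (-0.5, 0.5) − 0.25·(-1, 3) = (-0.25, -0.25)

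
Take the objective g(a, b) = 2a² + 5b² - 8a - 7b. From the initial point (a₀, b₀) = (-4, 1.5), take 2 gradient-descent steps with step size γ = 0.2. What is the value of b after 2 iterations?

1.5

∇g = (4a - 8, 10b - 7)
(a₁, b₁) = (-4, 1.5) − 0.2·(-24, 8) = (0.8, -0.1)
(a₂, b₂) = (0.8, -0.1) − 0.2·(-4.8, -8) = (1.76, 1.5)
b = 1.5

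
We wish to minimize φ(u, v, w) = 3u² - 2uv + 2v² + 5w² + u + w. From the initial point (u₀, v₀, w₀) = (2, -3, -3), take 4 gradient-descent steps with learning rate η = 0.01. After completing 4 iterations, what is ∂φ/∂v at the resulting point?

∇φ = (6u - 2v + 1, -2u + 4v, 10w + 1)
Step 1: at (2, -3, -3), ∇φ = (19, -16, -29) → (2, -3, -3) − 0.01·(19, -16, -29) = (1.81, -2.84, -2.71)
Step 2: at (1.81, -2.84, -2.71), ∇φ = (17.54, -14.98, -26.1) → (1.81, -2.84, -2.71) − 0.01·(17.54, -14.98, -26.1) = (1.6346, -2.6902, -2.449)
Step 3: at (1.6346, -2.6902, -2.449), ∇φ = (16.188, -14.03, -23.49) → (1.6346, -2.6902, -2.449) − 0.01·(16.188, -14.03, -23.49) = (1.47272, -2.5499, -2.2141)
Step 4: at (1.47272, -2.5499, -2.2141), ∇φ = (14.93612, -13.14504, -21.141) → (1.47272, -2.5499, -2.2141) − 0.01·(14.93612, -13.14504, -21.141) = (1.3233588, -2.4184496, -2.00269)
∂φ/∂v at (1.3233588, -2.4184496, -2.00269) = -12.320516

-12.320516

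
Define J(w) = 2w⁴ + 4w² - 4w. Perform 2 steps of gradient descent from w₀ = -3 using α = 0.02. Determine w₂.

J′(w) = 8w³ + 8w - 4
w₁ = -3 − 0.02·(-244) = 1.88
w₂ = 1.88 − 0.02·64.197376 = 0.59605248

0.59605248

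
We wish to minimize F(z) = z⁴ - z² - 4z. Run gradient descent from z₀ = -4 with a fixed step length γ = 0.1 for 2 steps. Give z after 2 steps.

F′(z) = 4z³ - 2z - 4
Step 1: F′(-4) = -252; z₁ = -4 − 0.1·(-252) = 21.2
Step 2: F′(21.2) = 38066.112; z₂ = 21.2 − 0.1·38066.112 = -3785.4112

-3785.4112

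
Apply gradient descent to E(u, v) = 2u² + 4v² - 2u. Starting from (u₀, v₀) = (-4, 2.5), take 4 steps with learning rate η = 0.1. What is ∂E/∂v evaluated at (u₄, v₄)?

0.032

∇E = (4u - 2, 8v)
Step 1: at (-4, 2.5), ∇E = (-18, 20) → (-4, 2.5) − 0.1·(-18, 20) = (-2.2, 0.5)
Step 2: at (-2.2, 0.5), ∇E = (-10.8, 4) → (-2.2, 0.5) − 0.1·(-10.8, 4) = (-1.12, 0.1)
Step 3: at (-1.12, 0.1), ∇E = (-6.48, 0.8) → (-1.12, 0.1) − 0.1·(-6.48, 0.8) = (-0.472, 0.02)
Step 4: at (-0.472, 0.02), ∇E = (-3.888, 0.16) → (-0.472, 0.02) − 0.1·(-3.888, 0.16) = (-0.0832, 0.004)
∂E/∂v at (-0.0832, 0.004) = 0.032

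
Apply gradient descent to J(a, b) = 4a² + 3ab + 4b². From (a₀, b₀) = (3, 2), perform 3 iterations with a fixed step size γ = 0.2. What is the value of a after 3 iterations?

∇J = (8a + 3b, 3a + 8b)
Step 1: at (3, 2), ∇J = (30, 25) → (3, 2) − 0.2·(30, 25) = (-3, -3)
Step 2: at (-3, -3), ∇J = (-33, -33) → (-3, -3) − 0.2·(-33, -33) = (3.6, 3.6)
Step 3: at (3.6, 3.6), ∇J = (39.6, 39.6) → (3.6, 3.6) − 0.2·(39.6, 39.6) = (-4.32, -4.32)
a = -4.32

-4.32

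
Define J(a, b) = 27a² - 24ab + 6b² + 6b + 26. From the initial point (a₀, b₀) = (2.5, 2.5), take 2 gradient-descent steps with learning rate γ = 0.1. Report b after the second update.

-13.58

∇J = (54a - 24b, -24a + 12b + 6)
Step 1: at (2.5, 2.5), ∇J = (75, -24) → (2.5, 2.5) − 0.1·(75, -24) = (-5, 4.9)
Step 2: at (-5, 4.9), ∇J = (-387.6, 184.8) → (-5, 4.9) − 0.1·(-387.6, 184.8) = (33.76, -13.58)
b = -13.58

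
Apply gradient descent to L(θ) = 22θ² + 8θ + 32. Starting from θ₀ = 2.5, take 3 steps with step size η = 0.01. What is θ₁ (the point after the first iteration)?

L′(θ) = 44θ + 8
Step 1: L′(2.5) = 118; θ₁ = 2.5 − 0.01·118 = 1.32

1.32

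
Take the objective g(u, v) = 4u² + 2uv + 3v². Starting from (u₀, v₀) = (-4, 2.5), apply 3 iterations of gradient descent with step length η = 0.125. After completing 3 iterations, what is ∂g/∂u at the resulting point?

∇g = (8u + 2v, 2u + 6v)
(u₁, v₁) = (-4, 2.5) − 0.125·(-27, 7) = (-0.625, 1.625)
(u₂, v₂) = (-0.625, 1.625) − 0.125·(-1.75, 8.5) = (-0.40625, 0.5625)
(u₃, v₃) = (-0.40625, 0.5625) − 0.125·(-2.125, 2.5625) = (-0.140625, 0.2421875)
∂g/∂u at (-0.140625, 0.2421875) = -0.640625

-0.640625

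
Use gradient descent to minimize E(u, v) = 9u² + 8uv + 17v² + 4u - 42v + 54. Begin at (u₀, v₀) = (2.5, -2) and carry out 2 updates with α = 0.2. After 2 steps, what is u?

∇E = (18u + 8v + 4, 8u + 34v - 42)
Step 1: at (2.5, -2), ∇E = (33, -90) → (2.5, -2) − 0.2·(33, -90) = (-4.1, 16)
Step 2: at (-4.1, 16), ∇E = (58.2, 469.2) → (-4.1, 16) − 0.2·(58.2, 469.2) = (-15.74, -77.84)
u = -15.74

-15.74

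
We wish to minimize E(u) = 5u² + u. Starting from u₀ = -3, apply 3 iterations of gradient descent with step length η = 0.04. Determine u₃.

E′(u) = 10u + 1
u₁ = -3 − 0.04·(-29) = -1.84
u₂ = -1.84 − 0.04·(-17.4) = -1.144
u₃ = -1.144 − 0.04·(-10.44) = -0.7264

-0.7264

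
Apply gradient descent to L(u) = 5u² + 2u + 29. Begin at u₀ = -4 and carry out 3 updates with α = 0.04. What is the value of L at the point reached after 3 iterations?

32.1685632

L′(u) = 10u + 2
u₁ = -4 − 0.04·(-38) = -2.48
u₂ = -2.48 − 0.04·(-22.8) = -1.568
u₃ = -1.568 − 0.04·(-13.68) = -1.0208
L(-1.0208) = 32.1685632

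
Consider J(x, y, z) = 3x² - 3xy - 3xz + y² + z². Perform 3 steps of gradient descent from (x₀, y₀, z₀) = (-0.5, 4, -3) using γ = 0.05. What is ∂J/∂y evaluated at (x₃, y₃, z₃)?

5.42925

∇J = (6x - 3y - 3z, -3x + 2y, -3x + 2z)
Step 1: at (-0.5, 4, -3), ∇J = (-6, 9.5, -4.5) → (-0.5, 4, -3) − 0.05·(-6, 9.5, -4.5) = (-0.2, 3.525, -2.775)
Step 2: at (-0.2, 3.525, -2.775), ∇J = (-3.45, 7.65, -4.95) → (-0.2, 3.525, -2.775) − 0.05·(-3.45, 7.65, -4.95) = (-0.0275, 3.1425, -2.5275)
Step 3: at (-0.0275, 3.1425, -2.5275), ∇J = (-2.01, 6.3675, -4.9725) → (-0.0275, 3.1425, -2.5275) − 0.05·(-2.01, 6.3675, -4.9725) = (0.073, 2.824125, -2.278875)
∂J/∂y at (0.073, 2.824125, -2.278875) = 5.42925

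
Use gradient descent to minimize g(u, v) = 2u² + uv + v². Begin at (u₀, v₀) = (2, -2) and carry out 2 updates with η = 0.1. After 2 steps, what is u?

∇g = (4u + v, u + 2v)
Step 1: at (2, -2), ∇g = (6, -2) → (2, -2) − 0.1·(6, -2) = (1.4, -1.8)
Step 2: at (1.4, -1.8), ∇g = (3.8, -2.2) → (1.4, -1.8) − 0.1·(3.8, -2.2) = (1.02, -1.58)
u = 1.02

1.02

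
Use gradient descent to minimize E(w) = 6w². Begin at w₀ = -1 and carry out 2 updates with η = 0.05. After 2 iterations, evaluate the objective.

0.1536

E′(w) = 12w
Step 1: E′(-1) = -12; w₁ = -1 − 0.05·(-12) = -0.4
Step 2: E′(-0.4) = -4.8; w₂ = -0.4 − 0.05·(-4.8) = -0.16
E(-0.16) = 0.1536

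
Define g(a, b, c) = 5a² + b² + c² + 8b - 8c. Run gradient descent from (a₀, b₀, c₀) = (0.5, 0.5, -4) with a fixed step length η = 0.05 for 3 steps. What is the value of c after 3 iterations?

-1.832

∇g = (10a, 2b + 8, 2c - 8)
Step 1: at (0.5, 0.5, -4), ∇g = (5, 9, -16) → (0.5, 0.5, -4) − 0.05·(5, 9, -16) = (0.25, 0.05, -3.2)
Step 2: at (0.25, 0.05, -3.2), ∇g = (2.5, 8.1, -14.4) → (0.25, 0.05, -3.2) − 0.05·(2.5, 8.1, -14.4) = (0.125, -0.355, -2.48)
Step 3: at (0.125, -0.355, -2.48), ∇g = (1.25, 7.29, -12.96) → (0.125, -0.355, -2.48) − 0.05·(1.25, 7.29, -12.96) = (0.0625, -0.7195, -1.832)
c = -1.832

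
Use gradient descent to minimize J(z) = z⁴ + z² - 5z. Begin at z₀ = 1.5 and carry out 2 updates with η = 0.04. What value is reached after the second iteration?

J′(z) = 4z³ + 2z - 5
Step 1: J′(1.5) = 11.5; z₁ = 1.5 − 0.04·11.5 = 1.04
Step 2: J′(1.04) = 1.579456; z₂ = 1.04 − 0.04·1.579456 = 0.97682176

0.97682176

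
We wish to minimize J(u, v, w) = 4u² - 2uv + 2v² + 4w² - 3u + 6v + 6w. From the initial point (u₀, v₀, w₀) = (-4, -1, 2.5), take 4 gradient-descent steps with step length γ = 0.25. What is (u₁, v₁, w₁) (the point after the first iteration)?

∇J = (8u - 2v - 3, -2u + 4v + 6, 8w + 6)
Step 1: at (-4, -1, 2.5), ∇J = (-33, 10, 26) → (-4, -1, 2.5) − 0.25·(-33, 10, 26) = (4.25, -3.5, -4)

(4.25, -3.5, -4)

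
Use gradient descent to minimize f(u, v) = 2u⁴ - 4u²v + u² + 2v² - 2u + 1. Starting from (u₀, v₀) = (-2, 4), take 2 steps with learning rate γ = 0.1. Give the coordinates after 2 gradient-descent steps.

∇f = (8u³ - 8uv + 2u - 2, -4u² + 4v)
(u₁, v₁) = (-2, 4) − 0.1·(-6, 0) = (-1.4, 4)
(u₂, v₂) = (-1.4, 4) − 0.1·(18.048, 8.16) = (-3.2048, 3.184)

(-3.2048, 3.184)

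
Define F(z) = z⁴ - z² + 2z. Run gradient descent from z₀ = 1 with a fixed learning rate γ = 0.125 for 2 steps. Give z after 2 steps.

F′(z) = 4z³ - 2z + 2
z₁ = 1 − 0.125·4 = 0.5
z₂ = 0.5 − 0.125·1.5 = 0.3125

0.3125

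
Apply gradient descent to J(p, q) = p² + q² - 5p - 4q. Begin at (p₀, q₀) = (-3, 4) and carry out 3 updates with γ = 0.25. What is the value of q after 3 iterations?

2.25

∇J = (2p - 5, 2q - 4)
Step 1: at (-3, 4), ∇J = (-11, 4) → (-3, 4) − 0.25·(-11, 4) = (-0.25, 3)
Step 2: at (-0.25, 3), ∇J = (-5.5, 2) → (-0.25, 3) − 0.25·(-5.5, 2) = (1.125, 2.5)
Step 3: at (1.125, 2.5), ∇J = (-2.75, 1) → (1.125, 2.5) − 0.25·(-2.75, 1) = (1.8125, 2.25)
q = 2.25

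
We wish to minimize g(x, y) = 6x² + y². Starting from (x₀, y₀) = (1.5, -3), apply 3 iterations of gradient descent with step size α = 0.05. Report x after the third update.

∇g = (12x, 2y)
Step 1: at (1.5, -3), ∇g = (18, -6) → (1.5, -3) − 0.05·(18, -6) = (0.6, -2.7)
Step 2: at (0.6, -2.7), ∇g = (7.2, -5.4) → (0.6, -2.7) − 0.05·(7.2, -5.4) = (0.24, -2.43)
Step 3: at (0.24, -2.43), ∇g = (2.88, -4.86) → (0.24, -2.43) − 0.05·(2.88, -4.86) = (0.096, -2.187)
x = 0.096

0.096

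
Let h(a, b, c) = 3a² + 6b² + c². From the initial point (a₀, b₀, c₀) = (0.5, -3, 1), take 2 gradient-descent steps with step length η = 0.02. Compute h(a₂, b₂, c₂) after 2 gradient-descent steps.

19.31469312

∇h = (6a, 12b, 2c)
Step 1: at (0.5, -3, 1), ∇h = (3, -36, 2) → (0.5, -3, 1) − 0.02·(3, -36, 2) = (0.44, -2.28, 0.96)
Step 2: at (0.44, -2.28, 0.96), ∇h = (2.64, -27.36, 1.92) → (0.44, -2.28, 0.96) − 0.02·(2.64, -27.36, 1.92) = (0.3872, -1.7328, 0.9216)
h(0.3872, -1.7328, 0.9216) = 19.31469312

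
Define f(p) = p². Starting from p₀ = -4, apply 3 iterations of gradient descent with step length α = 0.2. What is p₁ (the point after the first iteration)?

-2.4

f′(p) = 2p
p₁ = -4 − 0.2·(-8) = -2.4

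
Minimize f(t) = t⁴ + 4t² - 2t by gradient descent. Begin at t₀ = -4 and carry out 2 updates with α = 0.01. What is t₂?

f′(t) = 4t³ + 8t - 2
t₁ = -4 − 0.01·(-290) = -1.1
t₂ = -1.1 − 0.01·(-16.124) = -0.93876

-0.93876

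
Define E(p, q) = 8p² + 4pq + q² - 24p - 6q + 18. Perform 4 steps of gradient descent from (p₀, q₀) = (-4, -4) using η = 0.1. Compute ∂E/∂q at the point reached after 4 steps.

∇E = (16p + 4q - 24, 4p + 2q - 6)
Step 1: at (-4, -4), ∇E = (-104, -30) → (-4, -4) − 0.1·(-104, -30) = (6.4, -1)
Step 2: at (6.4, -1), ∇E = (74.4, 17.6) → (6.4, -1) − 0.1·(74.4, 17.6) = (-1.04, -2.76)
Step 3: at (-1.04, -2.76), ∇E = (-51.68, -15.68) → (-1.04, -2.76) − 0.1·(-51.68, -15.68) = (4.128, -1.192)
Step 4: at (4.128, -1.192), ∇E = (37.28, 8.128) → (4.128, -1.192) − 0.1·(37.28, 8.128) = (0.4, -2.0048)
∂E/∂q at (0.4, -2.0048) = -8.4096

-8.4096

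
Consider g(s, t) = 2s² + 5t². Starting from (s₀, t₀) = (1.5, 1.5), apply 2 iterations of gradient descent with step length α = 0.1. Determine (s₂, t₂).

(0.54, 0)

∇g = (4s, 10t)
(s₁, t₁) = (1.5, 1.5) − 0.1·(6, 15) = (0.9, 0)
(s₂, t₂) = (0.9, 0) − 0.1·(3.6, 0) = (0.54, 0)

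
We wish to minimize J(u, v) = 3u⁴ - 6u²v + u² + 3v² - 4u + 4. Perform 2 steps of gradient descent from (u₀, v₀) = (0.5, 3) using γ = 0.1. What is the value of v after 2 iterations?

∇J = (12u³ - 12uv + 2u - 4, -6u² + 6v)
(u₁, v₁) = (0.5, 3) − 0.1·(-19.5, 16.5) = (2.45, 1.35)
(u₂, v₂) = (2.45, 1.35) − 0.1·(137.6835, -27.915) = (-11.31835, 4.1415)
v = 4.1415

4.1415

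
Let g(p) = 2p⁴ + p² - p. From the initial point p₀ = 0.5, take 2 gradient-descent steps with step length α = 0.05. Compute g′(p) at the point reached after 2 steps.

0.423686448811

g′(p) = 8p³ + 2p - 1
p₁ = 0.5 − 0.05·1 = 0.45
p₂ = 0.45 − 0.05·0.629 = 0.41855
g′(p) at (0.41855) = 0.423686448811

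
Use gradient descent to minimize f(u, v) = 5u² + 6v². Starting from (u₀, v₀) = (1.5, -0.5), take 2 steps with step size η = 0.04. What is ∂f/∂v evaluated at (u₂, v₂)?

-1.6224

∇f = (10u, 12v)
Step 1: at (1.5, -0.5), ∇f = (15, -6) → (1.5, -0.5) − 0.04·(15, -6) = (0.9, -0.26)
Step 2: at (0.9, -0.26), ∇f = (9, -3.12) → (0.9, -0.26) − 0.04·(9, -3.12) = (0.54, -0.1352)
∂f/∂v at (0.54, -0.1352) = -1.6224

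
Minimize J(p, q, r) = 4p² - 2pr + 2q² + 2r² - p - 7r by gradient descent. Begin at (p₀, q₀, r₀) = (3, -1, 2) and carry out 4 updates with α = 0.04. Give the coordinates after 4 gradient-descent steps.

(1.18549248, -0.49787136, 2.37261312)

∇J = (8p - 2r - 1, 4q, -2p + 4r - 7)
Step 1: at (3, -1, 2), ∇J = (19, -4, -5) → (3, -1, 2) − 0.04·(19, -4, -5) = (2.24, -0.84, 2.2)
Step 2: at (2.24, -0.84, 2.2), ∇J = (12.52, -3.36, -2.68) → (2.24, -0.84, 2.2) − 0.04·(12.52, -3.36, -2.68) = (1.7392, -0.7056, 2.3072)
Step 3: at (1.7392, -0.7056, 2.3072), ∇J = (8.2992, -2.8224, -1.2496) → (1.7392, -0.7056, 2.3072) − 0.04·(8.2992, -2.8224, -1.2496) = (1.407232, -0.592704, 2.357184)
Step 4: at (1.407232, -0.592704, 2.357184), ∇J = (5.543488, -2.370816, -0.385728) → (1.407232, -0.592704, 2.357184) − 0.04·(5.543488, -2.370816, -0.385728) = (1.18549248, -0.49787136, 2.37261312)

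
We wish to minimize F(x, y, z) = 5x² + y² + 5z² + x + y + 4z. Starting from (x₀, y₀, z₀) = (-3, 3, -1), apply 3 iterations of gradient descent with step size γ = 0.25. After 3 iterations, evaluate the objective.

498.5703125

∇F = (10x + 1, 2y + 1, 10z + 4)
(x₁, y₁, z₁) = (-3, 3, -1) − 0.25·(-29, 7, -6) = (4.25, 1.25, 0.5)
(x₂, y₂, z₂) = (4.25, 1.25, 0.5) − 0.25·(43.5, 3.5, 9) = (-6.625, 0.375, -1.75)
(x₃, y₃, z₃) = (-6.625, 0.375, -1.75) − 0.25·(-65.25, 1.75, -13.5) = (9.6875, -0.0625, 1.625)
F(9.6875, -0.0625, 1.625) = 498.5703125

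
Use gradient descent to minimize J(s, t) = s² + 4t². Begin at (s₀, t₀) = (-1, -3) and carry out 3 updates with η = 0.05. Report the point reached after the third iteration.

∇J = (2s, 8t)
Step 1: at (-1, -3), ∇J = (-2, -24) → (-1, -3) − 0.05·(-2, -24) = (-0.9, -1.8)
Step 2: at (-0.9, -1.8), ∇J = (-1.8, -14.4) → (-0.9, -1.8) − 0.05·(-1.8, -14.4) = (-0.81, -1.08)
Step 3: at (-0.81, -1.08), ∇J = (-1.62, -8.64) → (-0.81, -1.08) − 0.05·(-1.62, -8.64) = (-0.729, -0.648)

(-0.729, -0.648)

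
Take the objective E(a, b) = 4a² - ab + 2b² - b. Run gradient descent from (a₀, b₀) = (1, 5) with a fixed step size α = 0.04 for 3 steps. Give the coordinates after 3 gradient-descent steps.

(0.670144, 3.15392)

∇E = (8a - b, -a + 4b - 1)
Step 1: at (1, 5), ∇E = (3, 18) → (1, 5) − 0.04·(3, 18) = (0.88, 4.28)
Step 2: at (0.88, 4.28), ∇E = (2.76, 15.24) → (0.88, 4.28) − 0.04·(2.76, 15.24) = (0.7696, 3.6704)
Step 3: at (0.7696, 3.6704), ∇E = (2.4864, 12.912) → (0.7696, 3.6704) − 0.04·(2.4864, 12.912) = (0.670144, 3.15392)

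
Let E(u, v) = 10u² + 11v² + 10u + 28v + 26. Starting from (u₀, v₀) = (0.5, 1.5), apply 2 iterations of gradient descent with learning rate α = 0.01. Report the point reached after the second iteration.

(0.14, 0.4142)

∇E = (20u + 10, 22v + 28)
Step 1: at (0.5, 1.5), ∇E = (20, 61) → (0.5, 1.5) − 0.01·(20, 61) = (0.3, 0.89)
Step 2: at (0.3, 0.89), ∇E = (16, 47.58) → (0.3, 0.89) − 0.01·(16, 47.58) = (0.14, 0.4142)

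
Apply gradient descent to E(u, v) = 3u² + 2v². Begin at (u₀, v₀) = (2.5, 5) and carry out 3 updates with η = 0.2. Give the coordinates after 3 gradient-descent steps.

∇E = (6u, 4v)
Step 1: at (2.5, 5), ∇E = (15, 20) → (2.5, 5) − 0.2·(15, 20) = (-0.5, 1)
Step 2: at (-0.5, 1), ∇E = (-3, 4) → (-0.5, 1) − 0.2·(-3, 4) = (0.1, 0.2)
Step 3: at (0.1, 0.2), ∇E = (0.6, 0.8) → (0.1, 0.2) − 0.2·(0.6, 0.8) = (-0.02, 0.04)

(-0.02, 0.04)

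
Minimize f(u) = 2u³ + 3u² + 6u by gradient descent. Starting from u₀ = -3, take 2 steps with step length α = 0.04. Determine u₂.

f′(u) = 6u² + 6u + 6
u₁ = -3 − 0.04·42 = -4.68
u₂ = -4.68 − 0.04·109.3344 = -9.053376

-9.053376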